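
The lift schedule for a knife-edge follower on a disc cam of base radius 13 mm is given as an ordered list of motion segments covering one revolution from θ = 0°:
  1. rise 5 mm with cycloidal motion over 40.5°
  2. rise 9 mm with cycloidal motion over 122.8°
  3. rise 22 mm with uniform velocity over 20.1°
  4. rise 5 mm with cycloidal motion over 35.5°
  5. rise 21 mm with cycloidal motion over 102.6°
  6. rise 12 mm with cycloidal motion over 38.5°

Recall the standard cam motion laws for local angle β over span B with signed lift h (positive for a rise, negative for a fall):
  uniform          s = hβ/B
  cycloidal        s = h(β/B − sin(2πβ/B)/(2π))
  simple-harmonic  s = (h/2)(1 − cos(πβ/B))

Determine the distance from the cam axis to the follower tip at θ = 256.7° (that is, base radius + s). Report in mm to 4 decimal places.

seg 1 [0°–40.5°] cycloidal, h=5: full span → s += 5 → s = 5.0000
seg 2 [40.5°–163.3°] cycloidal, h=9: full span → s += 9 → s = 14.0000
seg 3 [163.3°–183.4°] uniform, h=22: full span → s += 22 → s = 36.0000
seg 4 [183.4°–218.9°] cycloidal, h=5: full span → s += 5 → s = 41.0000
seg 5 [218.9°–321.5°] cycloidal, h=21: θ=256.7° here. β=37.8, B=102.6. 21·(0.3684 − sin(2π·0.3684)/(2π)) = 5.2779 → s = 46.2779
radial distance = base radius + s = 13 + 46.2779 = 59.2779

59.2779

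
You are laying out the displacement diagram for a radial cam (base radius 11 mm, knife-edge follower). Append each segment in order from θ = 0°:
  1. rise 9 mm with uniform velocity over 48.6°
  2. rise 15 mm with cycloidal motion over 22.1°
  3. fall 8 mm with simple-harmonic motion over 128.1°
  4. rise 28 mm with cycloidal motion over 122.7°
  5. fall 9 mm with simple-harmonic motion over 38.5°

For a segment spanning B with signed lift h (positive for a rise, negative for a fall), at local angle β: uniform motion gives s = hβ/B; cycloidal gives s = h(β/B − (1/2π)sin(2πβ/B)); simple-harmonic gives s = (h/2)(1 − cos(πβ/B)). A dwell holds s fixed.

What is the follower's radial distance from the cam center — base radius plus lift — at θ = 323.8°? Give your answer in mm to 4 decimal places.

seg 1 [0°–48.6°] uniform, h=9: full span → s += 9 → s = 9.0000
seg 2 [48.6°–70.7°] cycloidal, h=15: full span → s += 15 → s = 24.0000
seg 3 [70.7°–198.8°] simple-harmonic, h=-8: full span → s += -8 → s = 16.0000
seg 4 [198.8°–321.5°] cycloidal, h=28: full span → s += 28 → s = 44.0000
seg 5 [321.5°–360°] simple-harmonic, h=-9: θ=323.8° here. β=2.3, B=38.5. -9/2·(1 − cos(π·0.0597)) = -0.0790 → s = 43.9210
radial distance = base radius + s = 11 + 43.9210 = 54.9210

54.9210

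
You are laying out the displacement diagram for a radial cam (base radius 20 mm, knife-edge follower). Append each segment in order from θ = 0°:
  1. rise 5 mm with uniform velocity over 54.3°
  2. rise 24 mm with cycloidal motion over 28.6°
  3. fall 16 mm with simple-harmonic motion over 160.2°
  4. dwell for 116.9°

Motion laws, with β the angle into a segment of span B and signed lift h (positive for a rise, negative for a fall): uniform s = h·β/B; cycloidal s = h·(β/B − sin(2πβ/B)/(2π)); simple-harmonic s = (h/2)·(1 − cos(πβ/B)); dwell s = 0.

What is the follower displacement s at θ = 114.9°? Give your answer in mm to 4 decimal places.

seg 1 [0°–54.3°] uniform, h=5: full span → s += 5 → s = 5.0000
seg 2 [54.3°–82.9°] cycloidal, h=24: full span → s += 24 → s = 29.0000
seg 3 [82.9°–243.1°] simple-harmonic, h=-16: θ=114.9° here. β=32, B=160.2. -16/2·(1 − cos(π·0.1998)) = -1.5242 → s = 27.4758

27.4758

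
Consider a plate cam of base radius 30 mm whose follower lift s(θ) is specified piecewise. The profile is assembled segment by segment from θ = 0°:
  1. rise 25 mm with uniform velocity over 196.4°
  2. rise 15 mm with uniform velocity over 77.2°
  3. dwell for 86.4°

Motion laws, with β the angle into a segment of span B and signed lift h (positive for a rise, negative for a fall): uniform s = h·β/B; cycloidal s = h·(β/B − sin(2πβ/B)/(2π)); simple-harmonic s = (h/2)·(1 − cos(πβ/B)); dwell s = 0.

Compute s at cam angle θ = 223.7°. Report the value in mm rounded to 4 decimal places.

seg 1 [0°–196.4°] uniform, h=25: full span → s += 25 → s = 25.0000
seg 2 [196.4°–273.6°] uniform, h=15: θ=223.7° here. β=27.3, B=77.2. 15·27.3/77.2 = 5.3044 → s = 30.3044

30.3044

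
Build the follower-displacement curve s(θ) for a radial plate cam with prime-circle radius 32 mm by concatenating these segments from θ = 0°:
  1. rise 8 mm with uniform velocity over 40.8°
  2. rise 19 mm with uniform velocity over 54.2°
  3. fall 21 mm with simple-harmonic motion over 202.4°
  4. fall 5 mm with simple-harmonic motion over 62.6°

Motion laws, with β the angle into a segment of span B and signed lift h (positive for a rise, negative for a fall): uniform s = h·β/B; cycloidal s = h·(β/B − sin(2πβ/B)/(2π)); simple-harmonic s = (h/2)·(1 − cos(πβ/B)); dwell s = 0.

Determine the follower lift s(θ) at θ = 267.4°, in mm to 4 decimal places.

seg 1 [0°–40.8°] uniform, h=8: full span → s += 8 → s = 8.0000
seg 2 [40.8°–95°] uniform, h=19: full span → s += 19 → s = 27.0000
seg 3 [95°–297.4°] simple-harmonic, h=-21: θ=267.4° here. β=172.4, B=202.4. -21/2·(1 − cos(π·0.8518)) = -19.8821 → s = 7.1179

7.1179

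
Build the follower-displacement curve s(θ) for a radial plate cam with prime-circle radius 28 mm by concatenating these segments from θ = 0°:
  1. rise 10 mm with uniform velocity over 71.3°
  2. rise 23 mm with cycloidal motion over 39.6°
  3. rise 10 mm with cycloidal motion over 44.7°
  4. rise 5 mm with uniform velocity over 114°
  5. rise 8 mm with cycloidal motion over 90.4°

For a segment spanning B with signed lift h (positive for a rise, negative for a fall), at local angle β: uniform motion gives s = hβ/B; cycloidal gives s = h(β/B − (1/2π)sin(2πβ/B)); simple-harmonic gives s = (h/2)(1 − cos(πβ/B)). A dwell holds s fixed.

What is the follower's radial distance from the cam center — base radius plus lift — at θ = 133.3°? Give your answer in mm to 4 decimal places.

seg 1 [0°–71.3°] uniform, h=10: full span → s += 10 → s = 10.0000
seg 2 [71.3°–110.9°] cycloidal, h=23: full span → s += 23 → s = 33.0000
seg 3 [110.9°–155.6°] cycloidal, h=10: θ=133.3° here. β=22.4, B=44.7. 10·(0.5011 − sin(2π·0.5011)/(2π)) = 5.0224 → s = 38.0224
radial distance = base radius + s = 28 + 38.0224 = 66.0224

66.0224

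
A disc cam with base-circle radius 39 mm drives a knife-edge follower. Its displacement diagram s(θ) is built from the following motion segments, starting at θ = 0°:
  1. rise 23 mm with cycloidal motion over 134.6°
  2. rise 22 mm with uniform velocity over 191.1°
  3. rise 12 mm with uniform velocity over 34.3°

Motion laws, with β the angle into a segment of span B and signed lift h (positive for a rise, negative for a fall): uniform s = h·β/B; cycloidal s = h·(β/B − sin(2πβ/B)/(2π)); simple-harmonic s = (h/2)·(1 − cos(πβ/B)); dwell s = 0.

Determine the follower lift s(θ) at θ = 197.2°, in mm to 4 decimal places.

seg 1 [0°–134.6°] cycloidal, h=23: full span → s += 23 → s = 23.0000
seg 2 [134.6°–325.7°] uniform, h=22: θ=197.2° here. β=62.6, B=191.1. 22·62.6/191.1 = 7.2067 → s = 30.2067

30.2067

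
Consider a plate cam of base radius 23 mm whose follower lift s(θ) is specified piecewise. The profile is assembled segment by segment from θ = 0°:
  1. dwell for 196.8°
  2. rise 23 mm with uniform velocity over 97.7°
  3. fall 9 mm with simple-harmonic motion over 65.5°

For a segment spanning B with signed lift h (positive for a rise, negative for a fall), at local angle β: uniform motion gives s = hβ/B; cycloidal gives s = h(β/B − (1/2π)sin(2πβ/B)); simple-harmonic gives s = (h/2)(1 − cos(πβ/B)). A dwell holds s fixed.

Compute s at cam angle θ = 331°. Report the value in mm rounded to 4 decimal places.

seg 1 [0°–196.8°] dwell: s stays 0.0000
seg 2 [196.8°–294.5°] uniform, h=23: full span → s += 23 → s = 23.0000
seg 3 [294.5°–360°] simple-harmonic, h=-9: θ=331° here. β=36.5, B=65.5. -9/2·(1 − cos(π·0.5573)) = -5.3050 → s = 17.6950

17.6950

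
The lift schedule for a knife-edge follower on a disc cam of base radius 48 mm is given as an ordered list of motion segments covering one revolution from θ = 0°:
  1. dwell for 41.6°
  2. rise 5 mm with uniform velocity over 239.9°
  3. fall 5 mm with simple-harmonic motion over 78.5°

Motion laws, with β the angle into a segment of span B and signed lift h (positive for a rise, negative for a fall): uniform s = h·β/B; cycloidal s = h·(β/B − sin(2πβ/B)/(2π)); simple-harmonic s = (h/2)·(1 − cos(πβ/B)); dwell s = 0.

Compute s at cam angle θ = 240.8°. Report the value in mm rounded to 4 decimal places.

seg 1 [0°–41.6°] dwell: s stays 0.0000
seg 2 [41.6°–281.5°] uniform, h=5: θ=240.8° here. β=199.2, B=239.9. 5·199.2/239.9 = 4.1517 → s = 4.1517

4.1517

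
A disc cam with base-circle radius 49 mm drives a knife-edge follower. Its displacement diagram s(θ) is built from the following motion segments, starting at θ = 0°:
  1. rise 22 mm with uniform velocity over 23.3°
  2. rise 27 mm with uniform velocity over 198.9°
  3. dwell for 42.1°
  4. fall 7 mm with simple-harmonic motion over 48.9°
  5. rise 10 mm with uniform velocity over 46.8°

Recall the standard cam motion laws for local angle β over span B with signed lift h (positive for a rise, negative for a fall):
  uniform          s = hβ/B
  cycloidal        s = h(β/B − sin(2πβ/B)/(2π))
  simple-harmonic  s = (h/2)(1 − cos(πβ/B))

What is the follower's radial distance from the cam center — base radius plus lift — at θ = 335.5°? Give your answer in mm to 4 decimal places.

seg 1 [0°–23.3°] uniform, h=22: full span → s += 22 → s = 22.0000
seg 2 [23.3°–222.2°] uniform, h=27: full span → s += 27 → s = 49.0000
seg 3 [222.2°–264.3°] dwell: s stays 49.0000
seg 4 [264.3°–313.2°] simple-harmonic, h=-7: full span → s += -7 → s = 42.0000
seg 5 [313.2°–360°] uniform, h=10: θ=335.5° here. β=22.3, B=46.8. 10·22.3/46.8 = 4.7650 → s = 46.7650
radial distance = base radius + s = 49 + 46.7650 = 95.7650

95.7650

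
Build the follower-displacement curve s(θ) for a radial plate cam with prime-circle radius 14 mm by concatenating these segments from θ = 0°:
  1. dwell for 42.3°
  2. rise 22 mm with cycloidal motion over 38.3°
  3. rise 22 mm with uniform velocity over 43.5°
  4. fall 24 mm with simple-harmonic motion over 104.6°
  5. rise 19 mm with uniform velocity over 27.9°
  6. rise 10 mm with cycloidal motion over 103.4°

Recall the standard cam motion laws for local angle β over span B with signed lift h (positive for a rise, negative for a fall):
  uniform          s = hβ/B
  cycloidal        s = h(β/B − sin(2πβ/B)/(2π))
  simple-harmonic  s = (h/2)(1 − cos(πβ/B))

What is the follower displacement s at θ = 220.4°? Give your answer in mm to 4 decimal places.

seg 1 [0°–42.3°] dwell: s stays 0.0000
seg 2 [42.3°–80.6°] cycloidal, h=22: full span → s += 22 → s = 22.0000
seg 3 [80.6°–124.1°] uniform, h=22: full span → s += 22 → s = 44.0000
seg 4 [124.1°–228.7°] simple-harmonic, h=-24: θ=220.4° here. β=96.3, B=104.6. -24/2·(1 − cos(π·0.9207)) = -23.6291 → s = 20.3709

20.3709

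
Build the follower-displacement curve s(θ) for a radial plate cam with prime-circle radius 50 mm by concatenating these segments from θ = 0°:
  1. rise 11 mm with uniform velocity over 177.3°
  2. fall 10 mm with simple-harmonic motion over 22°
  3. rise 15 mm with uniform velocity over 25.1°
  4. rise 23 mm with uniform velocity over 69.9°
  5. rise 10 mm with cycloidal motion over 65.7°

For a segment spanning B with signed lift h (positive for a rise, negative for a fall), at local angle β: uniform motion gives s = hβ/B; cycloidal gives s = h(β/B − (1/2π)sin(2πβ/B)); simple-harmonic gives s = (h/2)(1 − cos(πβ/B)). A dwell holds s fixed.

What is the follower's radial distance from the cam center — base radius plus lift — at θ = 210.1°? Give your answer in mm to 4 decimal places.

seg 1 [0°–177.3°] uniform, h=11: full span → s += 11 → s = 11.0000
seg 2 [177.3°–199.3°] simple-harmonic, h=-10: full span → s += -10 → s = 1.0000
seg 3 [199.3°–224.4°] uniform, h=15: θ=210.1° here. β=10.8, B=25.1. 15·10.8/25.1 = 6.4542 → s = 7.4542
radial distance = base radius + s = 50 + 7.4542 = 57.4542

57.4542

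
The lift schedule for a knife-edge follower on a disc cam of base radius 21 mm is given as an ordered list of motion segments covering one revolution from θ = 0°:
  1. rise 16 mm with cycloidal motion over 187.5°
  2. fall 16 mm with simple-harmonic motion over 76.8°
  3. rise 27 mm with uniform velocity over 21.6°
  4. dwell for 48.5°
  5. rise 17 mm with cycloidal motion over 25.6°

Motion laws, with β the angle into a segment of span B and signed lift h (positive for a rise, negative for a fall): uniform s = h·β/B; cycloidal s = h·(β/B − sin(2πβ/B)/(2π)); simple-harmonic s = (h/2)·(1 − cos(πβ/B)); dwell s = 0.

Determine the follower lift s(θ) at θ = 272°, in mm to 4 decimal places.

seg 1 [0°–187.5°] cycloidal, h=16: full span → s += 16 → s = 16.0000
seg 2 [187.5°–264.3°] simple-harmonic, h=-16: full span → s += -16 → s = 0.0000
seg 3 [264.3°–285.9°] uniform, h=27: θ=272° here. β=7.7, B=21.6. 27·7.7/21.6 = 9.6250 → s = 9.6250

9.6250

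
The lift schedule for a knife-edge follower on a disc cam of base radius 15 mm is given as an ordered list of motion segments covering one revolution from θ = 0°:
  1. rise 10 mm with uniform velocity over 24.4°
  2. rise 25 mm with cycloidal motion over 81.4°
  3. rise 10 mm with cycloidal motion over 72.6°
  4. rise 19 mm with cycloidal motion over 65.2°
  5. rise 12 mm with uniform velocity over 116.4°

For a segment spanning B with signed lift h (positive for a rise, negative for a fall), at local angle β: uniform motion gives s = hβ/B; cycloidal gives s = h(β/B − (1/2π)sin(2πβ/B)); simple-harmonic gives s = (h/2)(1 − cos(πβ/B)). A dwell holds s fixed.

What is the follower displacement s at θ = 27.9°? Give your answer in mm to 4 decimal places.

seg 1 [0°–24.4°] uniform, h=10: full span → s += 10 → s = 10.0000
seg 2 [24.4°–105.8°] cycloidal, h=25: θ=27.9° here. β=3.5, B=81.4. 25·(0.0430 − sin(2π·0.0430)/(2π)) = 0.0130 → s = 10.0130

10.0130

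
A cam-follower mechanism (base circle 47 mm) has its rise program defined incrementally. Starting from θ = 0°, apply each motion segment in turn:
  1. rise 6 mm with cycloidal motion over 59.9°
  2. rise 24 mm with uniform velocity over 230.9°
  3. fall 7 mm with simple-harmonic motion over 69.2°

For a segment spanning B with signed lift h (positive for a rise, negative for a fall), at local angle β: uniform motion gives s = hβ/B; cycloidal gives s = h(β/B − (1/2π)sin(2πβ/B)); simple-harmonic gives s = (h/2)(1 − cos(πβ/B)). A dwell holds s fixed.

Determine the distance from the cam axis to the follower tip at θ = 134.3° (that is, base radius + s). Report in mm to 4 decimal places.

seg 1 [0°–59.9°] cycloidal, h=6: full span → s += 6 → s = 6.0000
seg 2 [59.9°–290.8°] uniform, h=24: θ=134.3° here. β=74.4, B=230.9. 24·74.4/230.9 = 7.7332 → s = 13.7332
radial distance = base radius + s = 47 + 13.7332 = 60.7332

60.7332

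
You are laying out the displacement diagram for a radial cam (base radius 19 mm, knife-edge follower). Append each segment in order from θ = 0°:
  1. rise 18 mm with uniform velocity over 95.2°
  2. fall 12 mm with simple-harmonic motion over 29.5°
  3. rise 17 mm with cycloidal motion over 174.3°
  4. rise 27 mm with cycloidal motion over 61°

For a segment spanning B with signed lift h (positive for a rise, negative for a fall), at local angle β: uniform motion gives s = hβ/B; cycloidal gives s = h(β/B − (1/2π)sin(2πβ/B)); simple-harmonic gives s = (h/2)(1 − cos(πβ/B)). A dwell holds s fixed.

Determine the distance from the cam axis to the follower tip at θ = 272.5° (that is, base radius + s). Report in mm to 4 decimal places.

seg 1 [0°–95.2°] uniform, h=18: full span → s += 18 → s = 18.0000
seg 2 [95.2°–124.7°] simple-harmonic, h=-12: full span → s += -12 → s = 6.0000
seg 3 [124.7°–299°] cycloidal, h=17: θ=272.5° here. β=147.8, B=174.3. 17·(0.8480 − sin(2π·0.8480)/(2π)) = 16.6245 → s = 22.6245
radial distance = base radius + s = 19 + 22.6245 = 41.6245

41.6245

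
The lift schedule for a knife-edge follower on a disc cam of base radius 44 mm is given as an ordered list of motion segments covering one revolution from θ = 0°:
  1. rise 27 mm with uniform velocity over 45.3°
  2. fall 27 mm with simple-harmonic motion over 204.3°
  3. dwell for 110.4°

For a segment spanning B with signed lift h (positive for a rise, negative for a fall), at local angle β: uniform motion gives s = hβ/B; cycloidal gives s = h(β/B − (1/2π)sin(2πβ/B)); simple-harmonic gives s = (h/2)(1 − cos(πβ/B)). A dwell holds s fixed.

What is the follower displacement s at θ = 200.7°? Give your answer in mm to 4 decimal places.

seg 1 [0°–45.3°] uniform, h=27: full span → s += 27 → s = 27.0000
seg 2 [45.3°–249.6°] simple-harmonic, h=-27: θ=200.7° here. β=155.4, B=204.3. -27/2·(1 − cos(π·0.7606)) = -23.3598 → s = 3.6402

3.6402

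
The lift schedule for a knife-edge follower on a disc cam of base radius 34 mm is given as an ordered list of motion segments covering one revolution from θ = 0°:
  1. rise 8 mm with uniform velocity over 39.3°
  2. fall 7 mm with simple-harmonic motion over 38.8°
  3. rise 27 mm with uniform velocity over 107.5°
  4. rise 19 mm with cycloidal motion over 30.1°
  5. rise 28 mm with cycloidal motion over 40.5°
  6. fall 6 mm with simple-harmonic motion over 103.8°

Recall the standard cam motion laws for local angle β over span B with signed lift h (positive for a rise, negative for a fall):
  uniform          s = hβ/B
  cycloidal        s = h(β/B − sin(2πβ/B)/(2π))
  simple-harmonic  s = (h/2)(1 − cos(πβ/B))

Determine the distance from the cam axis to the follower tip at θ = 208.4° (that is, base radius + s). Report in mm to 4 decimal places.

seg 1 [0°–39.3°] uniform, h=8: full span → s += 8 → s = 8.0000
seg 2 [39.3°–78.1°] simple-harmonic, h=-7: full span → s += -7 → s = 1.0000
seg 3 [78.1°–185.6°] uniform, h=27: full span → s += 27 → s = 28.0000
seg 4 [185.6°–215.7°] cycloidal, h=19: θ=208.4° here. β=22.8, B=30.1. 19·(0.7575 − sin(2π·0.7575)/(2π)) = 17.4126 → s = 45.4126
radial distance = base radius + s = 34 + 45.4126 = 79.4126

79.4126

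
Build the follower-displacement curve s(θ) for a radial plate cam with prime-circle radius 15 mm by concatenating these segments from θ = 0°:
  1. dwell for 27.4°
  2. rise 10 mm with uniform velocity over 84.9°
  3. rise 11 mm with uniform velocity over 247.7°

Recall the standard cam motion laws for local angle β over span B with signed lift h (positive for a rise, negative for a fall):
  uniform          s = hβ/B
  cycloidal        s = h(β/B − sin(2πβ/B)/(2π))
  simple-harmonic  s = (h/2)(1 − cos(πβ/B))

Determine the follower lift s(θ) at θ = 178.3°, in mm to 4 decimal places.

seg 1 [0°–27.4°] dwell: s stays 0.0000
seg 2 [27.4°–112.3°] uniform, h=10: full span → s += 10 → s = 10.0000
seg 3 [112.3°–360°] uniform, h=11: θ=178.3° here. β=66, B=247.7. 11·66/247.7 = 2.9310 → s = 12.9310

12.9310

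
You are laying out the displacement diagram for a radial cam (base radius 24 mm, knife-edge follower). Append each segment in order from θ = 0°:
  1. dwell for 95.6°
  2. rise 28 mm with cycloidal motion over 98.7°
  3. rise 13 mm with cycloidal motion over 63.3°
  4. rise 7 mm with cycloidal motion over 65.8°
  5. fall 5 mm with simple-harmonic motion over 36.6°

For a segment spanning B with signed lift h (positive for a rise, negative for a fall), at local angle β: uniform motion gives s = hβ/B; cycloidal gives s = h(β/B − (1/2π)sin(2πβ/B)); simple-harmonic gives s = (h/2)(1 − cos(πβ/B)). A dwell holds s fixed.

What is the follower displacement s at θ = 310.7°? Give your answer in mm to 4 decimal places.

seg 1 [0°–95.6°] dwell: s stays 0.0000
seg 2 [95.6°–194.3°] cycloidal, h=28: full span → s += 28 → s = 28.0000
seg 3 [194.3°–257.6°] cycloidal, h=13: full span → s += 13 → s = 41.0000
seg 4 [257.6°–323.4°] cycloidal, h=7: θ=310.7° here. β=53.1, B=65.8. 7·(0.8070 − sin(2π·0.8070)/(2π)) = 6.6924 → s = 47.6924

47.6924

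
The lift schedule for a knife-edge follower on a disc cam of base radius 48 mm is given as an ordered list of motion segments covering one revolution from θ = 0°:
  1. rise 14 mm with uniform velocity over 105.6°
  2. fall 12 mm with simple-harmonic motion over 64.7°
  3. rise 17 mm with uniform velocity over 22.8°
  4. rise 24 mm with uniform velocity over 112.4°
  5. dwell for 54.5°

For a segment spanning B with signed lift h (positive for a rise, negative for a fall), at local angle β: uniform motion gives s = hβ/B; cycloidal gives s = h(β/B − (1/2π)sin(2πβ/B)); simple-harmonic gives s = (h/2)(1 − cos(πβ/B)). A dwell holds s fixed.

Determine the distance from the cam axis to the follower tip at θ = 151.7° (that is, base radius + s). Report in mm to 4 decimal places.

seg 1 [0°–105.6°] uniform, h=14: full span → s += 14 → s = 14.0000
seg 2 [105.6°–170.3°] simple-harmonic, h=-12: θ=151.7° here. β=46.1, B=64.7. -12/2·(1 − cos(π·0.7125)) = -9.7148 → s = 4.2852
radial distance = base radius + s = 48 + 4.2852 = 52.2852

52.2852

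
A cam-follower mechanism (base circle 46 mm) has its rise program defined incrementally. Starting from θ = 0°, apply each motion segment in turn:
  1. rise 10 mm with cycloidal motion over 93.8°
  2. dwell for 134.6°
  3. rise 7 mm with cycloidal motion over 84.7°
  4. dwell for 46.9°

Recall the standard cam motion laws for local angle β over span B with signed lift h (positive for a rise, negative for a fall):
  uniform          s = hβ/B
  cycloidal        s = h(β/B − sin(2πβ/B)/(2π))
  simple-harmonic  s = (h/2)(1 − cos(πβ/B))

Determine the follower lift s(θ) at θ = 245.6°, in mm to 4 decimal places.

seg 1 [0°–93.8°] cycloidal, h=10: full span → s += 10 → s = 10.0000
seg 2 [93.8°–228.4°] dwell: s stays 10.0000
seg 3 [228.4°–313.1°] cycloidal, h=7: θ=245.6° here. β=17.2, B=84.7. 7·(0.2031 − sin(2π·0.2031)/(2π)) = 0.3555 → s = 10.3555

10.3555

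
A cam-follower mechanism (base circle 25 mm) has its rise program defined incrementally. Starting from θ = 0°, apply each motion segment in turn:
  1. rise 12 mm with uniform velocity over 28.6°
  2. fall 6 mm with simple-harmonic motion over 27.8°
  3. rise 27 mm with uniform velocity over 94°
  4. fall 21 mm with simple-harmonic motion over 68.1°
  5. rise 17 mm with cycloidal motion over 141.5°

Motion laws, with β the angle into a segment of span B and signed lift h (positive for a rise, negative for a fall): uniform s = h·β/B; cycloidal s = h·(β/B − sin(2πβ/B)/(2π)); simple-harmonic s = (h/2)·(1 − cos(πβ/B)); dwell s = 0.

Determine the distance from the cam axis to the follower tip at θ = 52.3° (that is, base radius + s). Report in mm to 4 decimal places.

seg 1 [0°–28.6°] uniform, h=12: full span → s += 12 → s = 12.0000
seg 2 [28.6°–56.4°] simple-harmonic, h=-6: θ=52.3° here. β=23.7, B=27.8. -6/2·(1 − cos(π·0.8525)) = -5.6837 → s = 6.3163
radial distance = base radius + s = 25 + 6.3163 = 31.3163

31.3163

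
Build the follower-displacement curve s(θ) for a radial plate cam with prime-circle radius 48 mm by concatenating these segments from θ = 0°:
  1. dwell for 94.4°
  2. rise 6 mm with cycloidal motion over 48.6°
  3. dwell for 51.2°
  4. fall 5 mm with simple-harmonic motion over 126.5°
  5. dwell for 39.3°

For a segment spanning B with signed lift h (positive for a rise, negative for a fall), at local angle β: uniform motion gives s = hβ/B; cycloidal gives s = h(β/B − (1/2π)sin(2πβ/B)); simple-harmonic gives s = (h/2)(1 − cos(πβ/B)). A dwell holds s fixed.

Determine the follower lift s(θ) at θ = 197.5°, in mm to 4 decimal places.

seg 1 [0°–94.4°] dwell: s stays 0.0000
seg 2 [94.4°–143°] cycloidal, h=6: full span → s += 6 → s = 6.0000
seg 3 [143°–194.2°] dwell: s stays 6.0000
seg 4 [194.2°–320.7°] simple-harmonic, h=-5: θ=197.5° here. β=3.3, B=126.5. -5/2·(1 − cos(π·0.0261)) = -0.0084 → s = 5.9916

5.9916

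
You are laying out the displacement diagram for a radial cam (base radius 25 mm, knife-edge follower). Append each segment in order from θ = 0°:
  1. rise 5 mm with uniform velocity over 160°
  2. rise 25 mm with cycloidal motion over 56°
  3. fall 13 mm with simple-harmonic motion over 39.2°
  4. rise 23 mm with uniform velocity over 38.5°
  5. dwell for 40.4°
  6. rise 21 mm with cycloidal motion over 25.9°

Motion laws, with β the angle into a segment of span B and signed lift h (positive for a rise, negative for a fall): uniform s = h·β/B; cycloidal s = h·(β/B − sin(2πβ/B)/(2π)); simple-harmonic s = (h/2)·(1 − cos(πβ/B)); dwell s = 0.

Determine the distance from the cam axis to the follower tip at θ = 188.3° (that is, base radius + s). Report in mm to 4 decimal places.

seg 1 [0°–160°] uniform, h=5: full span → s += 5 → s = 5.0000
seg 2 [160°–216°] cycloidal, h=25: θ=188.3° here. β=28.3, B=56. 25·(0.5054 − sin(2π·0.5054)/(2π)) = 12.7678 → s = 17.7678
radial distance = base radius + s = 25 + 17.7678 = 42.7678

42.7678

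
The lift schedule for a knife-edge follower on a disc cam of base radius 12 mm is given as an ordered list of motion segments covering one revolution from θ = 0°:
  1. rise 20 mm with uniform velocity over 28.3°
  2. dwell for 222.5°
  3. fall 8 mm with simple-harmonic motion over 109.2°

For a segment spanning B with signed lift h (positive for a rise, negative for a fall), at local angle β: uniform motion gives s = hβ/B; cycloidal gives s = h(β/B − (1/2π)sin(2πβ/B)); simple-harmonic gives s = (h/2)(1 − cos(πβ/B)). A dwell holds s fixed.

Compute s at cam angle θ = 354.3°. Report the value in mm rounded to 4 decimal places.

seg 1 [0°–28.3°] uniform, h=20: full span → s += 20 → s = 20.0000
seg 2 [28.3°–250.8°] dwell: s stays 20.0000
seg 3 [250.8°–360°] simple-harmonic, h=-8: θ=354.3° here. β=103.5, B=109.2. -8/2·(1 − cos(π·0.9478)) = -7.9463 → s = 12.0537

12.0537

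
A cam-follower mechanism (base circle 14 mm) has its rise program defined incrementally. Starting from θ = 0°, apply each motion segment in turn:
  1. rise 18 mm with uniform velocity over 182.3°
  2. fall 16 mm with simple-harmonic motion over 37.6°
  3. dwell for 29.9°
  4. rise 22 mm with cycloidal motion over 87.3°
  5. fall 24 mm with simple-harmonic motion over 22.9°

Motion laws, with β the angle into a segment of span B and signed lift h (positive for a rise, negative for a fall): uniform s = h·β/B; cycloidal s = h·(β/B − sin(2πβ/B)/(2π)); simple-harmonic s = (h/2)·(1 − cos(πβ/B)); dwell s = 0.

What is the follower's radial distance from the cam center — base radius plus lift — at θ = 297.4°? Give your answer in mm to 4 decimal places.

seg 1 [0°–182.3°] uniform, h=18: full span → s += 18 → s = 18.0000
seg 2 [182.3°–219.9°] simple-harmonic, h=-16: full span → s += -16 → s = 2.0000
seg 3 [219.9°–249.8°] dwell: s stays 2.0000
seg 4 [249.8°–337.1°] cycloidal, h=22: θ=297.4° here. β=47.6, B=87.3. 22·(0.5452 − sin(2π·0.5452)/(2π)) = 12.9775 → s = 14.9775
radial distance = base radius + s = 14 + 14.9775 = 28.9775

28.9775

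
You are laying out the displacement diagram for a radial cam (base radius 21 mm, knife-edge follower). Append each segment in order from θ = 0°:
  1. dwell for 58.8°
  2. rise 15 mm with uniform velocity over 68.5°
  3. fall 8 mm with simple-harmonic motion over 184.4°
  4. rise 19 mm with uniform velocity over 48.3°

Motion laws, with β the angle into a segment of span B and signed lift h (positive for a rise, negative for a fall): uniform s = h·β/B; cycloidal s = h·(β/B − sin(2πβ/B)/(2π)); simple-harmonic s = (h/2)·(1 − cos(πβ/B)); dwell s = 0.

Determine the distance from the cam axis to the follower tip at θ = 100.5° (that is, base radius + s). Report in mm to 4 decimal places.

seg 1 [0°–58.8°] dwell: s stays 0.0000
seg 2 [58.8°–127.3°] uniform, h=15: θ=100.5° here. β=41.7, B=68.5. 15·41.7/68.5 = 9.1314 → s = 9.1314
radial distance = base radius + s = 21 + 9.1314 = 30.1314

30.1314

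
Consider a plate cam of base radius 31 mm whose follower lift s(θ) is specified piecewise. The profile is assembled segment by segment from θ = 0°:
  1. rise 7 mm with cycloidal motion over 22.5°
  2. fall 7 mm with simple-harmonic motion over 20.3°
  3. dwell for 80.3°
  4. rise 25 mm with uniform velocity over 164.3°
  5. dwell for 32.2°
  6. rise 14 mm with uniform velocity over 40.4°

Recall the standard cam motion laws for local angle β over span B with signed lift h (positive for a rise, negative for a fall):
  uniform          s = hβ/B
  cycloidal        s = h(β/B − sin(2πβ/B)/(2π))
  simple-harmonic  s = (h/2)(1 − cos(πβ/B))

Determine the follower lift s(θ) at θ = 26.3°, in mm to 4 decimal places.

seg 1 [0°–22.5°] cycloidal, h=7: full span → s += 7 → s = 7.0000
seg 2 [22.5°–42.8°] simple-harmonic, h=-7: θ=26.3° here. β=3.8, B=20.3. -7/2·(1 − cos(π·0.1872)) = -0.5880 → s = 6.4120

6.4120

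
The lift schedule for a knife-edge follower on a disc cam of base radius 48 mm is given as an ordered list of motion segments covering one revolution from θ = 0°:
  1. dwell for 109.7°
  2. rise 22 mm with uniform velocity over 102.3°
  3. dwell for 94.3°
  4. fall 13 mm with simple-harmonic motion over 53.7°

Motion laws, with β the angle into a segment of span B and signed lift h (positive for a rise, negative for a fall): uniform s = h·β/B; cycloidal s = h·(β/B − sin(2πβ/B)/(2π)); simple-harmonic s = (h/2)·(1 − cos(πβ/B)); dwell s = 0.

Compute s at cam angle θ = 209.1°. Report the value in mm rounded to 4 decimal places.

seg 1 [0°–109.7°] dwell: s stays 0.0000
seg 2 [109.7°–212°] uniform, h=22: θ=209.1° here. β=99.4, B=102.3. 22·99.4/102.3 = 21.3763 → s = 21.3763

21.3763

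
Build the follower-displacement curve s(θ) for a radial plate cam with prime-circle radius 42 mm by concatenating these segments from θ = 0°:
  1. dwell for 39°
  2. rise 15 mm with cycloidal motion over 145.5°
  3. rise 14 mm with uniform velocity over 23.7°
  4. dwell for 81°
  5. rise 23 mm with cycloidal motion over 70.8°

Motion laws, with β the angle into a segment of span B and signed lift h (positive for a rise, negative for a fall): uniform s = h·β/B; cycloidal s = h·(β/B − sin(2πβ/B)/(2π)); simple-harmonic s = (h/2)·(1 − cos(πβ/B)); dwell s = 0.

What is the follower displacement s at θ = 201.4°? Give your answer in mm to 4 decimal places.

seg 1 [0°–39°] dwell: s stays 0.0000
seg 2 [39°–184.5°] cycloidal, h=15: full span → s += 15 → s = 15.0000
seg 3 [184.5°–208.2°] uniform, h=14: θ=201.4° here. β=16.9, B=23.7. 14·16.9/23.7 = 9.9831 → s = 24.9831

24.9831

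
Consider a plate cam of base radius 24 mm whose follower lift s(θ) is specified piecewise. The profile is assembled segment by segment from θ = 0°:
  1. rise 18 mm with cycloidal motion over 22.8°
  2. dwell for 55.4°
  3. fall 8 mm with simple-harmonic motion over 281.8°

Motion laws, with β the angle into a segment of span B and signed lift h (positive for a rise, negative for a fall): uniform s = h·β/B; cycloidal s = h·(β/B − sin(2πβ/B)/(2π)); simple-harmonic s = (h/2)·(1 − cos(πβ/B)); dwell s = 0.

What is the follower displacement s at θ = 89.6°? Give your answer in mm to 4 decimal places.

seg 1 [0°–22.8°] cycloidal, h=18: full span → s += 18 → s = 18.0000
seg 2 [22.8°–78.2°] dwell: s stays 18.0000
seg 3 [78.2°–360°] simple-harmonic, h=-8: θ=89.6° here. β=11.4, B=281.8. -8/2·(1 − cos(π·0.0405)) = -0.0323 → s = 17.9677

17.9677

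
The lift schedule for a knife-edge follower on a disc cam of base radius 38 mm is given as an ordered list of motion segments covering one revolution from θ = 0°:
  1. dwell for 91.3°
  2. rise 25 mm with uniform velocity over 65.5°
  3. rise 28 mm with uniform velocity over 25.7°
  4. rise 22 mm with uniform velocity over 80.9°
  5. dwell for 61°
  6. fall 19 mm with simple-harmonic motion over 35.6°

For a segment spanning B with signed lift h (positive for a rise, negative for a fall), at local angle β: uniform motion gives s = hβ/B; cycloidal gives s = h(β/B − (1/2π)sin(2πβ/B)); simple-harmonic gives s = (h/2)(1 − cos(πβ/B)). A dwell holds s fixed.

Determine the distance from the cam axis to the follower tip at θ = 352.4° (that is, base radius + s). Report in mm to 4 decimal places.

seg 1 [0°–91.3°] dwell: s stays 0.0000
seg 2 [91.3°–156.8°] uniform, h=25: full span → s += 25 → s = 25.0000
seg 3 [156.8°–182.5°] uniform, h=28: full span → s += 28 → s = 53.0000
seg 4 [182.5°–263.4°] uniform, h=22: full span → s += 22 → s = 75.0000
seg 5 [263.4°–324.4°] dwell: s stays 75.0000
seg 6 [324.4°–360°] simple-harmonic, h=-19: θ=352.4° here. β=28, B=35.6. -19/2·(1 − cos(π·0.7865)) = -16.9423 → s = 58.0577
radial distance = base radius + s = 38 + 58.0577 = 96.0577

96.0577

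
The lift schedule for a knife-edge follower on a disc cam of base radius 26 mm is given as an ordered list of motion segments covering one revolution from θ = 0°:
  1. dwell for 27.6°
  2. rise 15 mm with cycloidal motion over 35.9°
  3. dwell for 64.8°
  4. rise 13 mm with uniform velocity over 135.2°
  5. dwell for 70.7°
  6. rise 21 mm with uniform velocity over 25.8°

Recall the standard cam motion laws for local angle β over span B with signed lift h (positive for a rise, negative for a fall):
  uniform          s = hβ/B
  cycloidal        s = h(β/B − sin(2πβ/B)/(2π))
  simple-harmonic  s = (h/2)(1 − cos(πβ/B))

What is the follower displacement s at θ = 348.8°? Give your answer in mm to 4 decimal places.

seg 1 [0°–27.6°] dwell: s stays 0.0000
seg 2 [27.6°–63.5°] cycloidal, h=15: full span → s += 15 → s = 15.0000
seg 3 [63.5°–128.3°] dwell: s stays 15.0000
seg 4 [128.3°–263.5°] uniform, h=13: full span → s += 13 → s = 28.0000
seg 5 [263.5°–334.2°] dwell: s stays 28.0000
seg 6 [334.2°–360°] uniform, h=21: θ=348.8° here. β=14.6, B=25.8. 21·14.6/25.8 = 11.8837 → s = 39.8837

39.8837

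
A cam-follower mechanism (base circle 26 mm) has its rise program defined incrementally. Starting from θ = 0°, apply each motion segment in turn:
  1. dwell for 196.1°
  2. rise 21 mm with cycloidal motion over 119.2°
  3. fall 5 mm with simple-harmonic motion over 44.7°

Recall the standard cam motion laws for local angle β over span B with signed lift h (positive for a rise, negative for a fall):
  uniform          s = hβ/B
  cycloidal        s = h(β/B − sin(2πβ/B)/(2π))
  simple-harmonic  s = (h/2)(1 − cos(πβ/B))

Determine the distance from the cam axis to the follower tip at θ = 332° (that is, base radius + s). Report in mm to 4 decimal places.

seg 1 [0°–196.1°] dwell: s stays 0.0000
seg 2 [196.1°–315.3°] cycloidal, h=21: full span → s += 21 → s = 21.0000
seg 3 [315.3°–360°] simple-harmonic, h=-5: θ=332° here. β=16.7, B=44.7. -5/2·(1 − cos(π·0.3736)) = -1.5332 → s = 19.4668
radial distance = base radius + s = 26 + 19.4668 = 45.4668

45.4668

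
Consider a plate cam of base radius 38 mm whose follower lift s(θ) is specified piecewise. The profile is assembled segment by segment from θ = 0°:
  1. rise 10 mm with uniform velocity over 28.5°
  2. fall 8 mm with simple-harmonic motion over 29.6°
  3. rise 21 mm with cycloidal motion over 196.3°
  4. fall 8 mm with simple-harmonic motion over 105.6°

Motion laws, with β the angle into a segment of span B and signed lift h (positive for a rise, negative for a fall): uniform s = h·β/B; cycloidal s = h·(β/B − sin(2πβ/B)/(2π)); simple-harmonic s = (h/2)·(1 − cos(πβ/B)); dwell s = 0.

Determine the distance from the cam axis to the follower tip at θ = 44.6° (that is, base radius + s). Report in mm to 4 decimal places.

seg 1 [0°–28.5°] uniform, h=10: full span → s += 10 → s = 10.0000
seg 2 [28.5°–58.1°] simple-harmonic, h=-8: θ=44.6° here. β=16.1, B=29.6. -8/2·(1 − cos(π·0.5439)) = -4.5502 → s = 5.4498
radial distance = base radius + s = 38 + 5.4498 = 43.4498

43.4498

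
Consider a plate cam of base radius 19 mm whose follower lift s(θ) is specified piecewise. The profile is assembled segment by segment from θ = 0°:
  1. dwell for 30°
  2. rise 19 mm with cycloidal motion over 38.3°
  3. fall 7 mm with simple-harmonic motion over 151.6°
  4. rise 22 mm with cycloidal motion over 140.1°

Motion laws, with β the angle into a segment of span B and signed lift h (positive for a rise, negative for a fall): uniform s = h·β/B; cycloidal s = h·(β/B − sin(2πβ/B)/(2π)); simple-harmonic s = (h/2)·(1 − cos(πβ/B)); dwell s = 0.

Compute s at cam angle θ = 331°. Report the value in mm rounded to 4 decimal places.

seg 1 [0°–30°] dwell: s stays 0.0000
seg 2 [30°–68.3°] cycloidal, h=19: full span → s += 19 → s = 19.0000
seg 3 [68.3°–219.9°] simple-harmonic, h=-7: full span → s += -7 → s = 12.0000
seg 4 [219.9°–360°] cycloidal, h=22: θ=331° here. β=111.1, B=140.1. 22·(0.7930 − sin(2π·0.7930)/(2π)) = 20.8205 → s = 32.8205

32.8205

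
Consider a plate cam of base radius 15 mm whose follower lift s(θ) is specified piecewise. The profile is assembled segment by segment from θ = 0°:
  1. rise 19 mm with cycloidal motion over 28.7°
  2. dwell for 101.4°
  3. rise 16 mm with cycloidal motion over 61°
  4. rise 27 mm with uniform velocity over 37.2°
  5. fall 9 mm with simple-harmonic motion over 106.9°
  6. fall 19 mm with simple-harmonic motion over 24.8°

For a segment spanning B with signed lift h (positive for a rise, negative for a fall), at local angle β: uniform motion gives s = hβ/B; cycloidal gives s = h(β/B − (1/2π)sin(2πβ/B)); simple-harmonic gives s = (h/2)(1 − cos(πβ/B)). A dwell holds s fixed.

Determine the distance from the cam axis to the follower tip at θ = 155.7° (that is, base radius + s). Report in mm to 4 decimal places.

seg 1 [0°–28.7°] cycloidal, h=19: full span → s += 19 → s = 19.0000
seg 2 [28.7°–130.1°] dwell: s stays 19.0000
seg 3 [130.1°–191.1°] cycloidal, h=16: θ=155.7° here. β=25.6, B=61. 16·(0.4197 − sin(2π·0.4197)/(2π)) = 5.4834 → s = 24.4834
radial distance = base radius + s = 15 + 24.4834 = 39.4834

39.4834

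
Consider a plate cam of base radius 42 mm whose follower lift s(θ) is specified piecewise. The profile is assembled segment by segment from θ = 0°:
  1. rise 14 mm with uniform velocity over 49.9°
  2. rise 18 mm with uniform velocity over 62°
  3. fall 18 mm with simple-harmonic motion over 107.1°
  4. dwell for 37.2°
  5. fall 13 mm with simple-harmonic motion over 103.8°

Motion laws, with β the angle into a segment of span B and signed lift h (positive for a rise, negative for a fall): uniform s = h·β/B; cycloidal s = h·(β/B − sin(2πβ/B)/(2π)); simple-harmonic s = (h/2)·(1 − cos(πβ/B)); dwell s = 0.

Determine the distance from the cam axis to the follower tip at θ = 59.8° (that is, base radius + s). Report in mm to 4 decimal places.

seg 1 [0°–49.9°] uniform, h=14: full span → s += 14 → s = 14.0000
seg 2 [49.9°–111.9°] uniform, h=18: θ=59.8° here. β=9.9, B=62. 18·9.9/62 = 2.8742 → s = 16.8742
radial distance = base radius + s = 42 + 16.8742 = 58.8742

58.8742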